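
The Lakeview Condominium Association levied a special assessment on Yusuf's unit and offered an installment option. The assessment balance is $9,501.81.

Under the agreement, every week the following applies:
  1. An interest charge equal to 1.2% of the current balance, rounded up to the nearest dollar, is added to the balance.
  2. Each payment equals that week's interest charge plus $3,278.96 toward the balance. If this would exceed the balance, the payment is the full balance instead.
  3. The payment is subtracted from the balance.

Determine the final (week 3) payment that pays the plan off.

Week 1: opening $9,501.81; interest $115.00 → $9,616.81; payment $3,393.96; balance $6,222.85
Week 2: opening $6,222.85; interest $75.00 → $6,297.85; payment $3,353.96; balance $2,943.89
Week 3: opening $2,943.89; interest $36.00 → $2,979.89; payment $2,979.89; balance $0.00

$2,979.89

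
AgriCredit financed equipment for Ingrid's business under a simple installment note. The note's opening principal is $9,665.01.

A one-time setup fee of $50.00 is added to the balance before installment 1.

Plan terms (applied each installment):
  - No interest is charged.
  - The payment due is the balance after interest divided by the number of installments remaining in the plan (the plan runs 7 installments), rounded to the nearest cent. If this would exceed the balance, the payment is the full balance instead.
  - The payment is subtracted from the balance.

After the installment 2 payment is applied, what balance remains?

Installment 1: $9,715.01 − $1,387.86 → $8,327.15
Installment 2: $8,327.15 − $1,387.86 → $6,939.29

$6,939.29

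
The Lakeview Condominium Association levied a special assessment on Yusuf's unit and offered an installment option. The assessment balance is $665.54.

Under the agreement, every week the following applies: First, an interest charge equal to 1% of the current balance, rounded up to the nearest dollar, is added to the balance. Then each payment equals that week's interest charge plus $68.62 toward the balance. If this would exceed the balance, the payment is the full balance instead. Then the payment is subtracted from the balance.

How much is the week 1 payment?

$75.62

Week 1: opening $665.54; interest $7.00 → $672.54; payment $75.62; balance $596.92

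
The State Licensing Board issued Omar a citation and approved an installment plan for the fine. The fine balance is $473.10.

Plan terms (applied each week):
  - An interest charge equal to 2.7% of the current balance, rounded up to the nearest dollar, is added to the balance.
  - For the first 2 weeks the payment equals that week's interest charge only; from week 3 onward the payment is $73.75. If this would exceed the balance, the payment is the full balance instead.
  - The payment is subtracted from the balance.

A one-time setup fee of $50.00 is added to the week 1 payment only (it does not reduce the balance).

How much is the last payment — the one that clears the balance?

$14.85

# | Opening | Interest | Payment | Fee | End bal
1 | $473.10 | $13.00 | $13.00 | $50.00 | $473.10
2 | $473.10 | $13.00 | $13.00 | — | $473.10
3 | $473.10 | $13.00 | $73.75 | — | $412.35
4 | $412.35 | $12.00 | $73.75 | — | $350.60
5 | $350.60 | $10.00 | $73.75 | — | $286.85
6 | $286.85 | $8.00 | $73.75 | — | $221.10
7 | $221.10 | $6.00 | $73.75 | — | $153.35
8 | $153.35 | $5.00 | $73.75 | — | $84.60
9 | $84.60 | $3.00 | $73.75 | — | $13.85
10 | $13.85 | $1.00 | $14.85 | — | $0.00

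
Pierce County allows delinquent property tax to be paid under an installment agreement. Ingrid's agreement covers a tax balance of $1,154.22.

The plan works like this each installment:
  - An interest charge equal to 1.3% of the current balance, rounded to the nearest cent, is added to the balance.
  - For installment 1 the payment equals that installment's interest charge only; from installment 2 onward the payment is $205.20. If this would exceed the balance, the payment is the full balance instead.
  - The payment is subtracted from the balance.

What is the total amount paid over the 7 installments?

Installment 1: $1,154.22 +$15.00 interest = $1,169.22; pay $15.00 → $1,154.22
Installment 2: $1,154.22 +$15.00 interest = $1,169.22; pay $205.20 → $964.02
Installment 3: $964.02 +$12.53 interest = $976.55; pay $205.20 → $771.35
Installment 4: $771.35 +$10.03 interest = $781.38; pay $205.20 → $576.18
Installment 5: $576.18 +$7.49 interest = $583.67; pay $205.20 → $378.47
Installment 6: $378.47 +$4.92 interest = $383.39; pay $205.20 → $178.19
Installment 7: $178.19 +$2.32 interest = $180.51; pay $180.51 → $0.00
Total paid: $1,221.51

$1,221.51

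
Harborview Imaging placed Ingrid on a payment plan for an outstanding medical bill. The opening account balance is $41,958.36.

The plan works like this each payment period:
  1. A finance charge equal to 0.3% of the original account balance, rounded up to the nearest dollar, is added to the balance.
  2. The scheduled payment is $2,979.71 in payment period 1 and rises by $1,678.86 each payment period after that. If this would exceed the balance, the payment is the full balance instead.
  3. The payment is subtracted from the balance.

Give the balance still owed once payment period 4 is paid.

$20,470.36

Payment period 1: $41,958.36 +$126.00 interest = $42,084.36; pay $2,979.71 → $39,104.65
Payment period 2: $39,104.65 +$126.00 interest = $39,230.65; pay $4,658.57 → $34,572.08
Payment period 3: $34,572.08 +$126.00 interest = $34,698.08; pay $6,337.43 → $28,360.65
Payment period 4: $28,360.65 +$126.00 interest = $28,486.65; pay $8,016.29 → $20,470.36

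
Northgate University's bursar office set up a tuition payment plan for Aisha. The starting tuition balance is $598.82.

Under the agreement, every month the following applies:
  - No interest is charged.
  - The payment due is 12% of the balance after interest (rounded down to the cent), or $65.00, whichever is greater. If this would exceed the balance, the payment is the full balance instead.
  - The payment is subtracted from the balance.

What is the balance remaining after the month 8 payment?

Month 1: opening $598.82; payment $71.85; balance $526.97
Month 2: opening $526.97; payment $65.00; balance $461.97
Month 3: opening $461.97; payment $65.00; balance $396.97
Month 4: opening $396.97; payment $65.00; balance $331.97
Month 5: opening $331.97; payment $65.00; balance $266.97
Month 6: opening $266.97; payment $65.00; balance $201.97
Month 7: opening $201.97; payment $65.00; balance $136.97
Month 8: opening $136.97; payment $65.00; balance $71.97

$71.97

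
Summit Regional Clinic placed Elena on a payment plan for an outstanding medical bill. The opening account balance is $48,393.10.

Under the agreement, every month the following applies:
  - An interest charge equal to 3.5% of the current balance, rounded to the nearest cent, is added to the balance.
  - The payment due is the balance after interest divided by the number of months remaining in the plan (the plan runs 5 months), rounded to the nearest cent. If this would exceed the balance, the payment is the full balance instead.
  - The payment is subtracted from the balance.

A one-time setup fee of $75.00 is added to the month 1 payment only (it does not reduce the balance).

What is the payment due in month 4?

Month 1: opening $48,393.10; interest $1,693.76 → $50,086.86; payment $10,017.37 (+ $75.00 fee); balance $40,069.49
Month 2: opening $40,069.49; interest $1,402.43 → $41,471.92; payment $10,367.98; balance $31,103.94
Month 3: opening $31,103.94; interest $1,088.64 → $32,192.58; payment $10,730.86; balance $21,461.72
Month 4: opening $21,461.72; interest $751.16 → $22,212.88; payment $11,106.44; balance $11,106.44

$11,106.44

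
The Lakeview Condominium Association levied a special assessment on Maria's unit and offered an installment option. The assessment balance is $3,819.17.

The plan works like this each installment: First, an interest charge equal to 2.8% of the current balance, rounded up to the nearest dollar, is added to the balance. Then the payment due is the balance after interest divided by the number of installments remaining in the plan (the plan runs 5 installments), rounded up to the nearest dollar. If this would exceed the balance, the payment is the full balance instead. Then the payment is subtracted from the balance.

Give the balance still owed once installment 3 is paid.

$1,658.17

Installment 1: $3,819.17 +$107.00 interest = $3,926.17; pay $786.00 → $3,140.17
Installment 2: $3,140.17 +$88.00 interest = $3,228.17; pay $808.00 → $2,420.17
Installment 3: $2,420.17 +$68.00 interest = $2,488.17; pay $830.00 → $1,658.17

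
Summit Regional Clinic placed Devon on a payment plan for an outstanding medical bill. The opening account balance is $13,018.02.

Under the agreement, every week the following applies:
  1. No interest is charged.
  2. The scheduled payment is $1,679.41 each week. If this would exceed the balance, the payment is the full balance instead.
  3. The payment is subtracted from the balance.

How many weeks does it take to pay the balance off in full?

8

Week 1: opening $13,018.02; payment $1,679.41; balance $11,338.61
Week 2: opening $11,338.61; payment $1,679.41; balance $9,659.20
Week 3: opening $9,659.20; payment $1,679.41; balance $7,979.79
Week 4: opening $7,979.79; payment $1,679.41; balance $6,300.38
Week 5: opening $6,300.38; payment $1,679.41; balance $4,620.97
Week 6: opening $4,620.97; payment $1,679.41; balance $2,941.56
Week 7: opening $2,941.56; payment $1,679.41; balance $1,262.15
Week 8: opening $1,262.15; payment $1,262.15; balance $0.00
Balance reaches $0.00 in week 8.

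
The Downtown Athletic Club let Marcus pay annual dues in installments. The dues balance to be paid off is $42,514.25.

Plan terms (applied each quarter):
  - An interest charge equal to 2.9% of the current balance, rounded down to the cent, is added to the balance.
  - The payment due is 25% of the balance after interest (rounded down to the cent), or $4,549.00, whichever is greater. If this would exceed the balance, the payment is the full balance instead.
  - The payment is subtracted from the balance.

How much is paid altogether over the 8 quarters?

$47,019.76

Quarter 1: opening $42,514.25; interest $1,232.91 → $43,747.16; payment $10,936.79; balance $32,810.37
Quarter 2: opening $32,810.37; interest $951.50 → $33,761.87; payment $8,440.46; balance $25,321.41
Quarter 3: opening $25,321.41; interest $734.32 → $26,055.73; payment $6,513.93; balance $19,541.80
Quarter 4: opening $19,541.80; interest $566.71 → $20,108.51; payment $5,027.12; balance $15,081.39
Quarter 5: opening $15,081.39; interest $437.36 → $15,518.75; payment $4,549.00; balance $10,969.75
Quarter 6: opening $10,969.75; interest $318.12 → $11,287.87; payment $4,549.00; balance $6,738.87
Quarter 7: opening $6,738.87; interest $195.42 → $6,934.29; payment $4,549.00; balance $2,385.29
Quarter 8: opening $2,385.29; interest $69.17 → $2,454.46; payment $2,454.46; balance $0.00
Total paid: $47,019.76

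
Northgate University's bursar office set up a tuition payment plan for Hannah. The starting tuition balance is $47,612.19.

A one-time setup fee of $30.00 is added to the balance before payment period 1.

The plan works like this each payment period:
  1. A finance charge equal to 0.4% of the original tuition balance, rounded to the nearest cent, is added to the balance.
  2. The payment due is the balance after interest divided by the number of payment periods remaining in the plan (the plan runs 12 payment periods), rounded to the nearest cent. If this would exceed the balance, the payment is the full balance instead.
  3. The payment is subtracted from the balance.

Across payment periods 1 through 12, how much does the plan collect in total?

$49,927.59

Payment period 1: opening $47,642.19; interest $190.45 → $47,832.64; payment $3,986.05; balance $43,846.59
Payment period 2: opening $43,846.59; interest $190.45 → $44,037.04; payment $4,003.37; balance $40,033.67
Payment period 3: opening $40,033.67; interest $190.45 → $40,224.12; payment $4,022.41; balance $36,201.71
Payment period 4: opening $36,201.71; interest $190.45 → $36,392.16; payment $4,043.57; balance $32,348.59
Payment period 5: opening $32,348.59; interest $190.45 → $32,539.04; payment $4,067.38; balance $28,471.66
Payment period 6: opening $28,471.66; interest $190.45 → $28,662.11; payment $4,094.59; balance $24,567.52
Payment period 7: opening $24,567.52; interest $190.45 → $24,757.97; payment $4,126.33; balance $20,631.64
Payment period 8: opening $20,631.64; interest $190.45 → $20,822.09; payment $4,164.42; balance $16,657.67
Payment period 9: opening $16,657.67; interest $190.45 → $16,848.12; payment $4,212.03; balance $12,636.09
Payment period 10: opening $12,636.09; interest $190.45 → $12,826.54; payment $4,275.51; balance $8,551.03
Payment period 11: opening $8,551.03; interest $190.45 → $8,741.48; payment $4,370.74; balance $4,370.74
Payment period 12: opening $4,370.74; interest $190.45 → $4,561.19; payment $4,561.19; balance $0.00
Total paid: $49,927.59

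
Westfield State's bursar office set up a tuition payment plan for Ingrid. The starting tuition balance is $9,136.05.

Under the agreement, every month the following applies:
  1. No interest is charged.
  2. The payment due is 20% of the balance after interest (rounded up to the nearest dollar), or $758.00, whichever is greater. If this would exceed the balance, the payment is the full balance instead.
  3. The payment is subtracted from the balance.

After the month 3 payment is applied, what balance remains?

Month 1: opening $9,136.05; payment $1,828.00; balance $7,308.05
Month 2: opening $7,308.05; payment $1,462.00; balance $5,846.05
Month 3: opening $5,846.05; payment $1,170.00; balance $4,676.05

$4,676.05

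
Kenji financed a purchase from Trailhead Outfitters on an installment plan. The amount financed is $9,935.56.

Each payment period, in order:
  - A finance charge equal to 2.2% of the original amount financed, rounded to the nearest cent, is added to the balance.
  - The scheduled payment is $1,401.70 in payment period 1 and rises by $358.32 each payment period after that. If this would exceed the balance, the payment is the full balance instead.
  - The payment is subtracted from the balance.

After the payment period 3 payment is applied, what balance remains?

Payment period 1: $9,935.56 +$218.58 interest = $10,154.14; pay $1,401.70 → $8,752.44
Payment period 2: $8,752.44 +$218.58 interest = $8,971.02; pay $1,760.02 → $7,211.00
Payment period 3: $7,211.00 +$218.58 interest = $7,429.58; pay $2,118.34 → $5,311.24

$5,311.24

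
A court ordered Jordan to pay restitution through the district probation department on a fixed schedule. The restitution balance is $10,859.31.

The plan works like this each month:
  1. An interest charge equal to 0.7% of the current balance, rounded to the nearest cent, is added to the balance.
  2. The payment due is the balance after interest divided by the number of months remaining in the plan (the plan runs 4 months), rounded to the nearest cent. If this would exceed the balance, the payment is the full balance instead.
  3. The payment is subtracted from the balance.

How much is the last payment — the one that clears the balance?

Month 1: opening $10,859.31; interest $76.02 → $10,935.33; payment $2,733.83; balance $8,201.50
Month 2: opening $8,201.50; interest $57.41 → $8,258.91; payment $2,752.97; balance $5,505.94
Month 3: opening $5,505.94; interest $38.54 → $5,544.48; payment $2,772.24; balance $2,772.24
Month 4: opening $2,772.24; interest $19.41 → $2,791.65; payment $2,791.65; balance $0.00

$2,791.65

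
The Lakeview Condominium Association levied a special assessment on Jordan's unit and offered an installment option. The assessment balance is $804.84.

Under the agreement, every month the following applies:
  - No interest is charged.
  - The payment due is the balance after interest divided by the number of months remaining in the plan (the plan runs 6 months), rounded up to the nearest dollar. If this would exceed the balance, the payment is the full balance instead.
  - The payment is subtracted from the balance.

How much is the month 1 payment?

$135.00

Month 1: $804.84 − $135.00 → $669.84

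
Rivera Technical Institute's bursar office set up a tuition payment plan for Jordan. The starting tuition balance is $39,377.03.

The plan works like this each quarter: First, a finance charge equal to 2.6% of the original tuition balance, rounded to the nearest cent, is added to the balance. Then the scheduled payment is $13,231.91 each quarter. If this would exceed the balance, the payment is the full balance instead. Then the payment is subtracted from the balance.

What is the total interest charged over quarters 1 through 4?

Quarter 1: opening $39,377.03; interest $1,023.80 → $40,400.83; payment $13,231.91; balance $27,168.92
Quarter 2: opening $27,168.92; interest $1,023.80 → $28,192.72; payment $13,231.91; balance $14,960.81
Quarter 3: opening $14,960.81; interest $1,023.80 → $15,984.61; payment $13,231.91; balance $2,752.70
Quarter 4: opening $2,752.70; interest $1,023.80 → $3,776.50; payment $3,776.50; balance $0.00
Total interest: $1,023.80 + $1,023.80 + $1,023.80 + $1,023.80 = $4,095.20

$4,095.20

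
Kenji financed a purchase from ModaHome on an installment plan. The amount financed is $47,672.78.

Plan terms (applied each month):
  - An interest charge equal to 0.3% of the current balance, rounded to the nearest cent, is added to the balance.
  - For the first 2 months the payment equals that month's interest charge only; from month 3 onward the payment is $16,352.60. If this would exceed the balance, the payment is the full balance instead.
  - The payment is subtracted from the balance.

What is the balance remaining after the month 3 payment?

$31,463.20

Month 1: opening $47,672.78; interest $143.02 → $47,815.80; payment $143.02; balance $47,672.78
Month 2: opening $47,672.78; interest $143.02 → $47,815.80; payment $143.02; balance $47,672.78
Month 3: opening $47,672.78; interest $143.02 → $47,815.80; payment $16,352.60; balance $31,463.20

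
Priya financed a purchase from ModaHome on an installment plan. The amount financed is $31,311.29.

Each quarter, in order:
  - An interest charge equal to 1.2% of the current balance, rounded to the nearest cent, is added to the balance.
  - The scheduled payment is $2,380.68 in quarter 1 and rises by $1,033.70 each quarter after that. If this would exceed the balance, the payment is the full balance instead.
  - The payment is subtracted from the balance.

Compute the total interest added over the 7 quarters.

$1,675.29

Quarter 1: $31,311.29 +$375.74 interest = $31,687.03; pay $2,380.68 → $29,306.35
Quarter 2: $29,306.35 +$351.68 interest = $29,658.03; pay $3,414.38 → $26,243.65
Quarter 3: $26,243.65 +$314.92 interest = $26,558.57; pay $4,448.08 → $22,110.49
Quarter 4: $22,110.49 +$265.33 interest = $22,375.82; pay $5,481.78 → $16,894.04
Quarter 5: $16,894.04 +$202.73 interest = $17,096.77; pay $6,515.48 → $10,581.29
Quarter 6: $10,581.29 +$126.98 interest = $10,708.27; pay $7,549.18 → $3,159.09
Quarter 7: $3,159.09 +$37.91 interest = $3,197.00; pay $3,197.00 → $0.00
Total interest: $375.74 + $351.68 + $314.92 + $265.33 + $202.73 + $126.98 + $37.91 = $1,675.29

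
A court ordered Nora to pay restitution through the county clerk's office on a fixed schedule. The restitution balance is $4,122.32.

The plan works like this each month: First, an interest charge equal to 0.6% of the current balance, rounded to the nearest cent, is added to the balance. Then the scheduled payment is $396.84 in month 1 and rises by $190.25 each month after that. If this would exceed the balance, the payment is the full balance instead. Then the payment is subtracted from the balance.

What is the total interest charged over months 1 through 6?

Month 1: $4,122.32 +$24.73 interest = $4,147.05; pay $396.84 → $3,750.21
Month 2: $3,750.21 +$22.50 interest = $3,772.71; pay $587.09 → $3,185.62
Month 3: $3,185.62 +$19.11 interest = $3,204.73; pay $777.34 → $2,427.39
Month 4: $2,427.39 +$14.56 interest = $2,441.95; pay $967.59 → $1,474.36
Month 5: $1,474.36 +$8.85 interest = $1,483.21; pay $1,157.84 → $325.37
Month 6: $325.37 +$1.95 interest = $327.32; pay $327.32 → $0.00
Total interest: $24.73 + $22.50 + $19.11 + $14.56 + $8.85 + $1.95 = $91.70

$91.70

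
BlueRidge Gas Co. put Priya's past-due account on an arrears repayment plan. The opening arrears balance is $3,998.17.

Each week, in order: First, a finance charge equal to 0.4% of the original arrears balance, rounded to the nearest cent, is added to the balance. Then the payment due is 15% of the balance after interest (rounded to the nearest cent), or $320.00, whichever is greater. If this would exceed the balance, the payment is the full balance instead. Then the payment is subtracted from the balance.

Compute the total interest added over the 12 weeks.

$191.88

# | Opening | Interest | Payment | End bal
1 | $3,998.17 | $15.99 | $602.12 | $3,412.04
2 | $3,412.04 | $15.99 | $514.20 | $2,913.83
3 | $2,913.83 | $15.99 | $439.47 | $2,490.35
4 | $2,490.35 | $15.99 | $375.95 | $2,130.39
5 | $2,130.39 | $15.99 | $321.96 | $1,824.42
6 | $1,824.42 | $15.99 | $320.00 | $1,520.41
7 | $1,520.41 | $15.99 | $320.00 | $1,216.40
8 | $1,216.40 | $15.99 | $320.00 | $912.39
9 | $912.39 | $15.99 | $320.00 | $608.38
10 | $608.38 | $15.99 | $320.00 | $304.37
11 | $304.37 | $15.99 | $320.00 | $0.36
12 | $0.36 | $15.99 | $16.35 | $0.00
Total interest: $15.99 + $15.99 + $15.99 + $15.99 + $15.99 + $15.99 + $15.99 + $15.99 + $15.99 + $15.99 + $15.99 + $15.99 = $191.88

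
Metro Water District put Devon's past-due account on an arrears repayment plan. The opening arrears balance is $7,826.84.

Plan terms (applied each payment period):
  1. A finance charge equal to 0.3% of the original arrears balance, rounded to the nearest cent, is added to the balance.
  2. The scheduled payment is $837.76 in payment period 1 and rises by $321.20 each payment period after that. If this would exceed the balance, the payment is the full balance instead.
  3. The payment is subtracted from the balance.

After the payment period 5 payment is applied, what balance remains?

$543.44

Payment period 1: $7,826.84 +$23.48 interest = $7,850.32; pay $837.76 → $7,012.56
Payment period 2: $7,012.56 +$23.48 interest = $7,036.04; pay $1,158.96 → $5,877.08
Payment period 3: $5,877.08 +$23.48 interest = $5,900.56; pay $1,480.16 → $4,420.40
Payment period 4: $4,420.40 +$23.48 interest = $4,443.88; pay $1,801.36 → $2,642.52
Payment period 5: $2,642.52 +$23.48 interest = $2,666.00; pay $2,122.56 → $543.44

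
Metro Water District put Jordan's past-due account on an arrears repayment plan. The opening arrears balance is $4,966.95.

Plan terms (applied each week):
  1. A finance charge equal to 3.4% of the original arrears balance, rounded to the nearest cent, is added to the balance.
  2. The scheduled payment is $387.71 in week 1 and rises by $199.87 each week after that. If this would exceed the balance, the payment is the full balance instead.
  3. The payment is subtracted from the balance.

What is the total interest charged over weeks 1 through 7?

$1,182.16

# | Opening | Interest | Payment | End bal
1 | $4,966.95 | $168.88 | $387.71 | $4,748.12
2 | $4,748.12 | $168.88 | $587.58 | $4,329.42
3 | $4,329.42 | $168.88 | $787.45 | $3,710.85
4 | $3,710.85 | $168.88 | $987.32 | $2,892.41
5 | $2,892.41 | $168.88 | $1,187.19 | $1,874.10
6 | $1,874.10 | $168.88 | $1,387.06 | $655.92
7 | $655.92 | $168.88 | $824.80 | $0.00
Total interest: $168.88 + $168.88 + $168.88 + $168.88 + $168.88 + $168.88 + $168.88 = $1,182.16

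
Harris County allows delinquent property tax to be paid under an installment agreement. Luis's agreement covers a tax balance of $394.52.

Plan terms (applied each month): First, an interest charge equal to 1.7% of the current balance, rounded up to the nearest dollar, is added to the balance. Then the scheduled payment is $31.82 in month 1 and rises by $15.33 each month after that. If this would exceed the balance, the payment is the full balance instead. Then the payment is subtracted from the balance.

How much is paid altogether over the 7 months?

Month 1: opening $394.52; interest $7.00 → $401.52; payment $31.82; balance $369.70
Month 2: opening $369.70; interest $7.00 → $376.70; payment $47.15; balance $329.55
Month 3: opening $329.55; interest $6.00 → $335.55; payment $62.48; balance $273.07
Month 4: opening $273.07; interest $5.00 → $278.07; payment $77.81; balance $200.26
Month 5: opening $200.26; interest $4.00 → $204.26; payment $93.14; balance $111.12
Month 6: opening $111.12; interest $2.00 → $113.12; payment $108.47; balance $4.65
Month 7: opening $4.65; interest $1.00 → $5.65; payment $5.65; balance $0.00
Total paid: $426.52

$426.52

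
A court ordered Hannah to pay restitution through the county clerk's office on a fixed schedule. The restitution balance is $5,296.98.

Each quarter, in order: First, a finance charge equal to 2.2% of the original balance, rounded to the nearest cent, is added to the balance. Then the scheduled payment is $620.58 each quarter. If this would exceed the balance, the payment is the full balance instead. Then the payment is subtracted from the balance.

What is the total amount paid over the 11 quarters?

Quarter 1: opening $5,296.98; interest $116.53 → $5,413.51; payment $620.58; balance $4,792.93
Quarter 2: opening $4,792.93; interest $116.53 → $4,909.46; payment $620.58; balance $4,288.88
Quarter 3: opening $4,288.88; interest $116.53 → $4,405.41; payment $620.58; balance $3,784.83
Quarter 4: opening $3,784.83; interest $116.53 → $3,901.36; payment $620.58; balance $3,280.78
Quarter 5: opening $3,280.78; interest $116.53 → $3,397.31; payment $620.58; balance $2,776.73
Quarter 6: opening $2,776.73; interest $116.53 → $2,893.26; payment $620.58; balance $2,272.68
Quarter 7: opening $2,272.68; interest $116.53 → $2,389.21; payment $620.58; balance $1,768.63
Quarter 8: opening $1,768.63; interest $116.53 → $1,885.16; payment $620.58; balance $1,264.58
Quarter 9: opening $1,264.58; interest $116.53 → $1,381.11; payment $620.58; balance $760.53
Quarter 10: opening $760.53; interest $116.53 → $877.06; payment $620.58; balance $256.48
Quarter 11: opening $256.48; interest $116.53 → $373.01; payment $373.01; balance $0.00
Total paid: $6,578.81

$6,578.81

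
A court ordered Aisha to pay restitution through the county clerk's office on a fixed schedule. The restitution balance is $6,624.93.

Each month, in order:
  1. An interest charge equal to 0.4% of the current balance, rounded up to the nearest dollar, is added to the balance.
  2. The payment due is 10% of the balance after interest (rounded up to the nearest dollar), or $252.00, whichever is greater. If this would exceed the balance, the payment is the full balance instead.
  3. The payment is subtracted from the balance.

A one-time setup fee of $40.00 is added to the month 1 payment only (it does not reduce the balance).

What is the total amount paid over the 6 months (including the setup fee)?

$3,187.00

Month 1: $6,624.93 +$27.00 interest = $6,651.93; pay $666.00 (+ $40.00 fee) → $5,985.93
Month 2: $5,985.93 +$24.00 interest = $6,009.93; pay $601.00 → $5,408.93
Month 3: $5,408.93 +$22.00 interest = $5,430.93; pay $544.00 → $4,886.93
Month 4: $4,886.93 +$20.00 interest = $4,906.93; pay $491.00 → $4,415.93
Month 5: $4,415.93 +$18.00 interest = $4,433.93; pay $444.00 → $3,989.93
Month 6: $3,989.93 +$16.00 interest = $4,005.93; pay $401.00 → $3,604.93
Total paid: $3,187.00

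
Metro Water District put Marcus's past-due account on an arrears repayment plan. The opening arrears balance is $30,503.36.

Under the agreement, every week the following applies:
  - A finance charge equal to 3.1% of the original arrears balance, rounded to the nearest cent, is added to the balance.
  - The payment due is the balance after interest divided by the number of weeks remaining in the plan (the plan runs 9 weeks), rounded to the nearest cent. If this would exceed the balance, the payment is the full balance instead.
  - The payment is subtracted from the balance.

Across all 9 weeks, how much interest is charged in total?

$8,510.40

Week 1: $30,503.36 +$945.60 interest = $31,448.96; pay $3,494.33 → $27,954.63
Week 2: $27,954.63 +$945.60 interest = $28,900.23; pay $3,612.53 → $25,287.70
Week 3: $25,287.70 +$945.60 interest = $26,233.30; pay $3,747.61 → $22,485.69
Week 4: $22,485.69 +$945.60 interest = $23,431.29; pay $3,905.22 → $19,526.07
Week 5: $19,526.07 +$945.60 interest = $20,471.67; pay $4,094.33 → $16,377.34
Week 6: $16,377.34 +$945.60 interest = $17,322.94; pay $4,330.74 → $12,992.20
Week 7: $12,992.20 +$945.60 interest = $13,937.80; pay $4,645.93 → $9,291.87
Week 8: $9,291.87 +$945.60 interest = $10,237.47; pay $5,118.74 → $5,118.73
Week 9: $5,118.73 +$945.60 interest = $6,064.33; pay $6,064.33 → $0.00
Total interest: $945.60 + $945.60 + $945.60 + $945.60 + $945.60 + $945.60 + $945.60 + $945.60 + $945.60 = $8,510.40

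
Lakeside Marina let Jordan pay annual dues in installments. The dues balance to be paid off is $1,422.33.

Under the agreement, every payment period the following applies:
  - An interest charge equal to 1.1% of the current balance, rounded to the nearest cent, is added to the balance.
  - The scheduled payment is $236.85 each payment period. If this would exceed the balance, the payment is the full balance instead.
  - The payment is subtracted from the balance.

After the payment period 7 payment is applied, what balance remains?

Payment period 1: $1,422.33 +$15.65 interest = $1,437.98; pay $236.85 → $1,201.13
Payment period 2: $1,201.13 +$13.21 interest = $1,214.34; pay $236.85 → $977.49
Payment period 3: $977.49 +$10.75 interest = $988.24; pay $236.85 → $751.39
Payment period 4: $751.39 +$8.27 interest = $759.66; pay $236.85 → $522.81
Payment period 5: $522.81 +$5.75 interest = $528.56; pay $236.85 → $291.71
Payment period 6: $291.71 +$3.21 interest = $294.92; pay $236.85 → $58.07
Payment period 7: $58.07 +$0.64 interest = $58.71; pay $58.71 → $0.00

$0.00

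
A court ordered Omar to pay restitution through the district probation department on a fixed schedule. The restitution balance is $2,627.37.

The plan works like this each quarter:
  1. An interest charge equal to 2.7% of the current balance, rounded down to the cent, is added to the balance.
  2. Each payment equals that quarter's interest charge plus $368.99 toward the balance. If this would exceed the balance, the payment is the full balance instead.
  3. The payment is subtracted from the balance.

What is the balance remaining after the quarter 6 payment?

Quarter 1: $2,627.37 +$70.93 interest = $2,698.30; pay $439.92 → $2,258.38
Quarter 2: $2,258.38 +$60.97 interest = $2,319.35; pay $429.96 → $1,889.39
Quarter 3: $1,889.39 +$51.01 interest = $1,940.40; pay $420.00 → $1,520.40
Quarter 4: $1,520.40 +$41.05 interest = $1,561.45; pay $410.04 → $1,151.41
Quarter 5: $1,151.41 +$31.08 interest = $1,182.49; pay $400.07 → $782.42
Quarter 6: $782.42 +$21.12 interest = $803.54; pay $390.11 → $413.43

$413.43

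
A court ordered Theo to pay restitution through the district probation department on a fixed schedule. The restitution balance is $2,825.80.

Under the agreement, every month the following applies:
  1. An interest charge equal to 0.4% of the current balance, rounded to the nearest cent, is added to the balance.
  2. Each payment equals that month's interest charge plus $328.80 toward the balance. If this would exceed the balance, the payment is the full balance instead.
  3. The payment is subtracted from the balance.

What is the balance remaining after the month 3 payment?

$1,839.40

Month 1: $2,825.80 +$11.30 interest = $2,837.10; pay $340.10 → $2,497.00
Month 2: $2,497.00 +$9.99 interest = $2,506.99; pay $338.79 → $2,168.20
Month 3: $2,168.20 +$8.67 interest = $2,176.87; pay $337.47 → $1,839.40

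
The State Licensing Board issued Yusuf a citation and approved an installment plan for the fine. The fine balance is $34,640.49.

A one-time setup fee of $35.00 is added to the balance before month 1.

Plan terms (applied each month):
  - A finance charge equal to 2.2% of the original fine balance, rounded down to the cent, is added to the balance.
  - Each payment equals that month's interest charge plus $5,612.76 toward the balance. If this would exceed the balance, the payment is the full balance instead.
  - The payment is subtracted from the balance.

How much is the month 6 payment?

Month 1: $34,675.49 +$762.09 interest = $35,437.58; pay $6,374.85 → $29,062.73
Month 2: $29,062.73 +$762.09 interest = $29,824.82; pay $6,374.85 → $23,449.97
Month 3: $23,449.97 +$762.09 interest = $24,212.06; pay $6,374.85 → $17,837.21
Month 4: $17,837.21 +$762.09 interest = $18,599.30; pay $6,374.85 → $12,224.45
Month 5: $12,224.45 +$762.09 interest = $12,986.54; pay $6,374.85 → $6,611.69
Month 6: $6,611.69 +$762.09 interest = $7,373.78; pay $6,374.85 → $998.93

$6,374.85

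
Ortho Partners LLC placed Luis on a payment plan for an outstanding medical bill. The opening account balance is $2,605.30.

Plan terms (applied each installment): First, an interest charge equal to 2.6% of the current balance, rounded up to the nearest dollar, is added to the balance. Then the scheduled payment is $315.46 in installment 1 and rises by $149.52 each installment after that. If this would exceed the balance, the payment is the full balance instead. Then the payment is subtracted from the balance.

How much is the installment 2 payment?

# | Opening | Interest | Payment | End bal
1 | $2,605.30 | $68.00 | $315.46 | $2,357.84
2 | $2,357.84 | $62.00 | $464.98 | $1,954.86

$464.98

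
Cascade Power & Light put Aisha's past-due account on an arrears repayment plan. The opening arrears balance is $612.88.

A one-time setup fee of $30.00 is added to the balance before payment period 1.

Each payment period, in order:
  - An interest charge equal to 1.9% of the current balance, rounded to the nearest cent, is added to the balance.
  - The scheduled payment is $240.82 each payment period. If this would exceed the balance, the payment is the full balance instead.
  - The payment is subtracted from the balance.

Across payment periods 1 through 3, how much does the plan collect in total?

Payment period 1: opening $642.88; interest $12.21 → $655.09; payment $240.82; balance $414.27
Payment period 2: opening $414.27; interest $7.87 → $422.14; payment $240.82; balance $181.32
Payment period 3: opening $181.32; interest $3.45 → $184.77; payment $184.77; balance $0.00
Total paid: $666.41

$666.41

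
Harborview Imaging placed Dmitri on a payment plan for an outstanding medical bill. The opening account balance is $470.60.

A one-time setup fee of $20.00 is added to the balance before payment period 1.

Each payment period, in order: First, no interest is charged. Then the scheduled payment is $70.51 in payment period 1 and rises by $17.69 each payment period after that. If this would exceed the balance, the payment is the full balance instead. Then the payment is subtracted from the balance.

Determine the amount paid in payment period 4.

Payment period 1: $490.60 − $70.51 → $420.09
Payment period 2: $420.09 − $88.20 → $331.89
Payment period 3: $331.89 − $105.89 → $226.00
Payment period 4: $226.00 − $123.58 → $102.42

$123.58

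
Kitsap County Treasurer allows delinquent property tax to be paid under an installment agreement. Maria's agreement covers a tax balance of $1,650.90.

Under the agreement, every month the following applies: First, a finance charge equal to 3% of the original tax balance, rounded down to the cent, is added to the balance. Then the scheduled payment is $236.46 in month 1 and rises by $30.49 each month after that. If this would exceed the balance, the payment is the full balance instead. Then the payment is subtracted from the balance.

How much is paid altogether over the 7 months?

$1,997.54

Month 1: $1,650.90 +$49.52 interest = $1,700.42; pay $236.46 → $1,463.96
Month 2: $1,463.96 +$49.52 interest = $1,513.48; pay $266.95 → $1,246.53
Month 3: $1,246.53 +$49.52 interest = $1,296.05; pay $297.44 → $998.61
Month 4: $998.61 +$49.52 interest = $1,048.13; pay $327.93 → $720.20
Month 5: $720.20 +$49.52 interest = $769.72; pay $358.42 → $411.30
Month 6: $411.30 +$49.52 interest = $460.82; pay $388.91 → $71.91
Month 7: $71.91 +$49.52 interest = $121.43; pay $121.43 → $0.00
Total paid: $1,997.54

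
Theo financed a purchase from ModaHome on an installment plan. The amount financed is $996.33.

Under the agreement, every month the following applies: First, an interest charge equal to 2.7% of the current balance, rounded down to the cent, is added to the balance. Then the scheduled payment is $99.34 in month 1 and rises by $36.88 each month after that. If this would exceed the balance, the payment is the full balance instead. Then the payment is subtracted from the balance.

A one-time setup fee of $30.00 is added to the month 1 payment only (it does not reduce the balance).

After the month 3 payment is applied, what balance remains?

$661.45

Month 1: opening $996.33; interest $26.90 → $1,023.23; payment $99.34 (+ $30.00 fee); balance $923.89
Month 2: opening $923.89; interest $24.94 → $948.83; payment $136.22; balance $812.61
Month 3: opening $812.61; interest $21.94 → $834.55; payment $173.10; balance $661.45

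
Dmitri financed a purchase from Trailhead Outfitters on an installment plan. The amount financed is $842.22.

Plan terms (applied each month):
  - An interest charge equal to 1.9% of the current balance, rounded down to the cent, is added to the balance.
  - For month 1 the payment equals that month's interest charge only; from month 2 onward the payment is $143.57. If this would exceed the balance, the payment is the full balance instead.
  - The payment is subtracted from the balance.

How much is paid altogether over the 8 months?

$917.66

Month 1: opening $842.22; interest $16.00 → $858.22; payment $16.00; balance $842.22
Month 2: opening $842.22; interest $16.00 → $858.22; payment $143.57; balance $714.65
Month 3: opening $714.65; interest $13.57 → $728.22; payment $143.57; balance $584.65
Month 4: opening $584.65; interest $11.10 → $595.75; payment $143.57; balance $452.18
Month 5: opening $452.18; interest $8.59 → $460.77; payment $143.57; balance $317.20
Month 6: opening $317.20; interest $6.02 → $323.22; payment $143.57; balance $179.65
Month 7: opening $179.65; interest $3.41 → $183.06; payment $143.57; balance $39.49
Month 8: opening $39.49; interest $0.75 → $40.24; payment $40.24; balance $0.00
Total paid: $917.66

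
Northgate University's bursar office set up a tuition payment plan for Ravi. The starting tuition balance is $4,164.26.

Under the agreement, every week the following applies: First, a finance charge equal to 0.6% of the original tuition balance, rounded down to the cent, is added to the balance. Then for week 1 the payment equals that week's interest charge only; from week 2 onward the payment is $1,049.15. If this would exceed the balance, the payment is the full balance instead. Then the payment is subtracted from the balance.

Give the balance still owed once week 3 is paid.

$2,115.92

Week 1: opening $4,164.26; interest $24.98 → $4,189.24; payment $24.98; balance $4,164.26
Week 2: opening $4,164.26; interest $24.98 → $4,189.24; payment $1,049.15; balance $3,140.09
Week 3: opening $3,140.09; interest $24.98 → $3,165.07; payment $1,049.15; balance $2,115.92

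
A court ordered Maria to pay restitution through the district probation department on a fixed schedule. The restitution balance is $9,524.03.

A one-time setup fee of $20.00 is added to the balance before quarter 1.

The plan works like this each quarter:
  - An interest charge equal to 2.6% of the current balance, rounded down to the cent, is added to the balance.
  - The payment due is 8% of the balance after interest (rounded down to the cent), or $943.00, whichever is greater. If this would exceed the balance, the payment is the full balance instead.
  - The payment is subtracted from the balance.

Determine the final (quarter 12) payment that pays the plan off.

Quarter 1: opening $9,544.03; interest $248.14 → $9,792.17; payment $943.00; balance $8,849.17
Quarter 2: opening $8,849.17; interest $230.07 → $9,079.24; payment $943.00; balance $8,136.24
Quarter 3: opening $8,136.24; interest $211.54 → $8,347.78; payment $943.00; balance $7,404.78
Quarter 4: opening $7,404.78; interest $192.52 → $7,597.30; payment $943.00; balance $6,654.30
Quarter 5: opening $6,654.30; interest $173.01 → $6,827.31; payment $943.00; balance $5,884.31
Quarter 6: opening $5,884.31; interest $152.99 → $6,037.30; payment $943.00; balance $5,094.30
Quarter 7: opening $5,094.30; interest $132.45 → $5,226.75; payment $943.00; balance $4,283.75
Quarter 8: opening $4,283.75; interest $111.37 → $4,395.12; payment $943.00; balance $3,452.12
Quarter 9: opening $3,452.12; interest $89.75 → $3,541.87; payment $943.00; balance $2,598.87
Quarter 10: opening $2,598.87; interest $67.57 → $2,666.44; payment $943.00; balance $1,723.44
Quarter 11: opening $1,723.44; interest $44.80 → $1,768.24; payment $943.00; balance $825.24
Quarter 12: opening $825.24; interest $21.45 → $846.69; payment $846.69; balance $0.00

$846.69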